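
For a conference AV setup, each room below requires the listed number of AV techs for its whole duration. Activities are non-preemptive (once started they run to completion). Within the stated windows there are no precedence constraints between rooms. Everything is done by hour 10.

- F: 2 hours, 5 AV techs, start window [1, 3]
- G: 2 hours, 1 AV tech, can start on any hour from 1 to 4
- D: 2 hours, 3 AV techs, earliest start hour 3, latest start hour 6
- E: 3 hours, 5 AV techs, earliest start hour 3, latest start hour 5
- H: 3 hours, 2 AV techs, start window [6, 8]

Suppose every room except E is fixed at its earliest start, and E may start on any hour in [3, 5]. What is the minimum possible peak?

E@3: h1:6  h2:6  h3:8  h4:8  h5:5  h6:2  h7:2  h8:2  h9:0  h10:0 → peak 8
E@4: h1:6  h2:6  h3:3  h4:8  h5:5  h6:7  h7:2  h8:2  h9:0  h10:0 → peak 8
E@5: h1:6  h2:6  h3:3  h4:3  h5:5  h6:7  h7:7  h8:2  h9:0  h10:0 → peak 7
Best is E@5, peak 7.

7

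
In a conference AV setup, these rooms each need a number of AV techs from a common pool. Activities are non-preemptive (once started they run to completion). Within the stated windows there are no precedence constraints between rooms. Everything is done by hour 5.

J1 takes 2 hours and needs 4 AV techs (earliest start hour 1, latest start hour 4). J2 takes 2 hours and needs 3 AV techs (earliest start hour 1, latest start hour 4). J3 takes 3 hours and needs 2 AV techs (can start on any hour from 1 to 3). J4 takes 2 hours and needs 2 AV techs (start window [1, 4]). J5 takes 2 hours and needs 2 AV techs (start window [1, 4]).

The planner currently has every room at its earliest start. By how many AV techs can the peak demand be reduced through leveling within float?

Early-start peak: h1:13  h2:13  h3:2  h4:0  h5:0 ⇒ 13.
Leveled (J1@1, J2@1, J3@3, J4@3, J5@3): h1:7  h2:7  h3:6  h4:6  h5:2 ⇒ 7.
Reduction 13 − 7 = 6.

6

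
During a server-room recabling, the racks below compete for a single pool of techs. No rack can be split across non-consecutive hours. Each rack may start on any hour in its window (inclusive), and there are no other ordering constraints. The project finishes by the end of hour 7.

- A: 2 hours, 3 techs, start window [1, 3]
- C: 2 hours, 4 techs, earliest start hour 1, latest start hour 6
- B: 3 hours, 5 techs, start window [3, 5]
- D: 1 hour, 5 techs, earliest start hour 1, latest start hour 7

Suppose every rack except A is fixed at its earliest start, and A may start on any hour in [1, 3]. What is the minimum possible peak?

A@1: h1:12  h2:7  h3:5  h4:5  h5:5  h6:0  h7:0 → peak 12
A@2: h1:9  h2:7  h3:8  h4:5  h5:5  h6:0  h7:0 → peak 9
A@3: h1:9  h2:4  h3:8  h4:8  h5:5  h6:0  h7:0 → peak 9
Best is A@2, peak 9.

9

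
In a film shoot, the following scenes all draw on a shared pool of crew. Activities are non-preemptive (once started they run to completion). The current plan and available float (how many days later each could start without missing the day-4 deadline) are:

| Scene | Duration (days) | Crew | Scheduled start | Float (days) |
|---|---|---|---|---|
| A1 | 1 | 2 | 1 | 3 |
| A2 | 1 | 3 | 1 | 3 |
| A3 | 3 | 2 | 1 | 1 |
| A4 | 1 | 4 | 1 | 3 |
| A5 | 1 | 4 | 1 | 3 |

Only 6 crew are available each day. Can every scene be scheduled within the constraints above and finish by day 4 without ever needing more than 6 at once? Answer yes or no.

Schedule A1@1, A2@1, A3@2, A4@2, A5@3: d1:5  d2:6  d3:6  d4:2 — peak 6 ≤ 6.

yes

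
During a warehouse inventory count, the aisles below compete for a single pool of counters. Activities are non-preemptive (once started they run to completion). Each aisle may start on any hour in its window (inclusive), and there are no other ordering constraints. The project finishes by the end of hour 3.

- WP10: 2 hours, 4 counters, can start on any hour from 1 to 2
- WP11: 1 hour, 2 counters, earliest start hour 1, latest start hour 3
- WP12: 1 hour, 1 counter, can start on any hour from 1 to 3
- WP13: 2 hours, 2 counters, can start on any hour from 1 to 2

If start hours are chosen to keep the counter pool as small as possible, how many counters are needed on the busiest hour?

Early-start (WP10@1, WP11@1, WP12@1, WP13@1) gives peak 9: h1:9  h2:6  h3:0.
Shift WP12→3, WP13→2.
Schedule WP10@1, WP11@1, WP12@3, WP13@2: h1:6  h2:6  h3:3 — peak 6.

6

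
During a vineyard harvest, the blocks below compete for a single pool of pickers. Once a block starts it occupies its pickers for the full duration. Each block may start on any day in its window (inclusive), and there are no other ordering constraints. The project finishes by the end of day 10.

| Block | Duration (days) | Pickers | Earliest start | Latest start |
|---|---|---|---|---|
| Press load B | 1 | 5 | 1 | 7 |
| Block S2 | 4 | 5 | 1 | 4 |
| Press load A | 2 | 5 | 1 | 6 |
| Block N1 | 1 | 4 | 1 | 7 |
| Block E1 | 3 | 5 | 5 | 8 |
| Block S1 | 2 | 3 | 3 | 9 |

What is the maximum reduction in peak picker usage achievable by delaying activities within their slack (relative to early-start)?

10

Early-start peak: d1:19  d2:10  d3:8  d4:8  d5:5  d6:5  d7:5  d8:0  d9:0  d10:0 ⇒ 19.
Leveled (Press load B@1, Block S2@2, Press load A@6, Block N1@1, Block E1@8, Block S1@3): d1:9  d2:5  d3:8  d4:8  d5:5  d6:5  d7:5  d8:5  d9:5  d10:5 ⇒ 9.
Reduction 19 − 9 = 10.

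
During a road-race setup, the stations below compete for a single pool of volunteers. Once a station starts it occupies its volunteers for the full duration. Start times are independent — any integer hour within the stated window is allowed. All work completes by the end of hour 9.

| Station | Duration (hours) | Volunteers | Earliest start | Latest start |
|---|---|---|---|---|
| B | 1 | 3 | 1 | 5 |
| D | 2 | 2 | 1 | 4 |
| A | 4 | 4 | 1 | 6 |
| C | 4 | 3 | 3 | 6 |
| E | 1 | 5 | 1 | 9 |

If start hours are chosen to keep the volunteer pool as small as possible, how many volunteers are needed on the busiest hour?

Early-start (B@1, D@1, A@1, C@3, E@1) gives peak 14: h1:14  h2:6  h3:7  h4:7  h5:3  h6:3  h7:0  h8:0  h9:0.
Shift B→5, C→5, E→9.
Schedule B@5, D@1, A@1, C@5, E@9: h1:6  h2:6  h3:4  h4:4  h5:6  h6:3  h7:3  h8:3  h9:5 — peak 6.

6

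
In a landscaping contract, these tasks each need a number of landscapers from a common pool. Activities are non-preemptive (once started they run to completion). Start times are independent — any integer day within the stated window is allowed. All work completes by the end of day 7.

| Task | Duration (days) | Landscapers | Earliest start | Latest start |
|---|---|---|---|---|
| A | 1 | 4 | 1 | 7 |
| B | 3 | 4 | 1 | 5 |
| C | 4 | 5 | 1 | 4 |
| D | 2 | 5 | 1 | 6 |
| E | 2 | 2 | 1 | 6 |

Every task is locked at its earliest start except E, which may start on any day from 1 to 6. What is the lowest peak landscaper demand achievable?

18

E@1: d1:20  d2:16  d3:9  d4:5  d5:0  d6:0  d7:0 → peak 20
E@2: d1:18  d2:16  d3:11  d4:5  d5:0  d6:0  d7:0 → peak 18
E@3: d1:18  d2:14  d3:11  d4:7  d5:0  d6:0  d7:0 → peak 18
E@4: d1:18  d2:14  d3:9  d4:7  d5:2  d6:0  d7:0 → peak 18
E@5: d1:18  d2:14  d3:9  d4:5  d5:2  d6:2  d7:0 → peak 18
E@6: d1:18  d2:14  d3:9  d4:5  d5:0  d6:2  d7:2 → peak 18
Best is E@2, peak 18.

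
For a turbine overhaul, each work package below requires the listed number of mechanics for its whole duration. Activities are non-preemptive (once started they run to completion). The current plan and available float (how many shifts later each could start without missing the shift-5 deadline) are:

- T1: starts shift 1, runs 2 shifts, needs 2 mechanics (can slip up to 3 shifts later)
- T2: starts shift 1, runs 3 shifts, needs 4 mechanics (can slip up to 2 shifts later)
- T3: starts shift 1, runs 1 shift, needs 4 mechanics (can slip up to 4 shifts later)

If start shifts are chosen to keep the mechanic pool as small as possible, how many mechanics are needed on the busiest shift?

6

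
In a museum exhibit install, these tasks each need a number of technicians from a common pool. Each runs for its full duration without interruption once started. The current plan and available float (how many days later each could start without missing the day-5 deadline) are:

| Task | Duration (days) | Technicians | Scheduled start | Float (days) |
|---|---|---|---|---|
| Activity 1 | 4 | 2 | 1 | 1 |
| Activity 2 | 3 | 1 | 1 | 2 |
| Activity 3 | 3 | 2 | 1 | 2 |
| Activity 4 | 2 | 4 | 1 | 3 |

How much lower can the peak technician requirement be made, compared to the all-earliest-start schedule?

3

Early-start peak: d1:9  d2:9  d3:5  d4:2  d5:0 ⇒ 9.
Leveled (Activity 1@1, Activity 2@1, Activity 3@1, Activity 4@4): d1:5  d2:5  d3:5  d4:6  d5:4 ⇒ 6.
Reduction 9 − 6 = 3.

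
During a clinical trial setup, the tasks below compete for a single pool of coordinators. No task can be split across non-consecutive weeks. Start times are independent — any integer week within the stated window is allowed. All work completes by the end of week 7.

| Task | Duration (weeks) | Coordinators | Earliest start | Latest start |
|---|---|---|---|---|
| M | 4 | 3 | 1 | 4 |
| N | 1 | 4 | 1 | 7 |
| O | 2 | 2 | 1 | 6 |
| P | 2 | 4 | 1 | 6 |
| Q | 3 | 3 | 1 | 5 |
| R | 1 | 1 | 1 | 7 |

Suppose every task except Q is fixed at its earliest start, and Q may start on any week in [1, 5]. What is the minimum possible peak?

14

Q@1: w1:17  w2:12  w3:6  w4:3  w5:0  w6:0  w7:0 → peak 17
Q@2: w1:14  w2:12  w3:6  w4:6  w5:0  w6:0  w7:0 → peak 14
Q@3: w1:14  w2:9  w3:6  w4:6  w5:3  w6:0  w7:0 → peak 14
Q@4: w1:14  w2:9  w3:3  w4:6  w5:3  w6:3  w7:0 → peak 14
Q@5: w1:14  w2:9  w3:3  w4:3  w5:3  w6:3  w7:3 → peak 14
Best is Q@2, peak 14.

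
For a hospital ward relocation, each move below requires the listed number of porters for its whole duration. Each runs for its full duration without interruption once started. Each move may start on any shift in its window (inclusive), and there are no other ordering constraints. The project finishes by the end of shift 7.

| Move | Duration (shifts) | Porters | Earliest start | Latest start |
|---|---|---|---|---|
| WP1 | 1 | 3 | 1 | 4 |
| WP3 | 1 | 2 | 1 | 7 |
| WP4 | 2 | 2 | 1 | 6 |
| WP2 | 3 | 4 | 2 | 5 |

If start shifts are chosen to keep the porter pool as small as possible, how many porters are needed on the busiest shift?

4

Early-start (WP1@1, WP3@1, WP4@1, WP2@2) gives peak 7: s1:7  s2:6  s3:4  s4:4  s5:0  s6:0  s7:0.
Shift WP3→2, WP4→2, WP2→4.
Schedule WP1@1, WP3@2, WP4@2, WP2@4: s1:3  s2:4  s3:2  s4:4  s5:4  s6:4  s7:0 — peak 4.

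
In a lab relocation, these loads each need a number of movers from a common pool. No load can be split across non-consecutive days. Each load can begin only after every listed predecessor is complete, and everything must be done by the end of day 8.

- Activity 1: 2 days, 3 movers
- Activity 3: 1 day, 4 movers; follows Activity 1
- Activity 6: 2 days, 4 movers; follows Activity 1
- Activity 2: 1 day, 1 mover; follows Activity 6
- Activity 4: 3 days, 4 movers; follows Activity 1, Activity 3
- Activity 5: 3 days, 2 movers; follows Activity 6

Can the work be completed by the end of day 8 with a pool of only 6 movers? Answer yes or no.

yes

Schedule Activity 1@1, Activity 3@5, Activity 6@3, Activity 2@5, Activity 4@6, Activity 5@6: d1:3  d2:3  d3:4  d4:4  d5:5  d6:6  d7:6  d8:6 — peak 6 ≤ 6.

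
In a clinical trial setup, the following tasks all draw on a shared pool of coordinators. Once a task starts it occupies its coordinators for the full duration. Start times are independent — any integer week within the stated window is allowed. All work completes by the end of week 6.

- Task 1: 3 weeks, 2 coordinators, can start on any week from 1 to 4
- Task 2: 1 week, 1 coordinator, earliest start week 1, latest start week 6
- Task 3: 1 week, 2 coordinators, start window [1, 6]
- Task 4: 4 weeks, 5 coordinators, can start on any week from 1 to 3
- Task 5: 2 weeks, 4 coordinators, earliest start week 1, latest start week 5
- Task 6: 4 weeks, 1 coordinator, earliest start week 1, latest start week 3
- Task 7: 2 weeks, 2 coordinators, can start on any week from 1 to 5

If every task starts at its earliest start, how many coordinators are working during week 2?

14

At early start, week 2 has: Task 1, Task 4, Task 5, Task 6, Task 7.
Demand: 2 + 5 + 4 + 1 + 2 = 14.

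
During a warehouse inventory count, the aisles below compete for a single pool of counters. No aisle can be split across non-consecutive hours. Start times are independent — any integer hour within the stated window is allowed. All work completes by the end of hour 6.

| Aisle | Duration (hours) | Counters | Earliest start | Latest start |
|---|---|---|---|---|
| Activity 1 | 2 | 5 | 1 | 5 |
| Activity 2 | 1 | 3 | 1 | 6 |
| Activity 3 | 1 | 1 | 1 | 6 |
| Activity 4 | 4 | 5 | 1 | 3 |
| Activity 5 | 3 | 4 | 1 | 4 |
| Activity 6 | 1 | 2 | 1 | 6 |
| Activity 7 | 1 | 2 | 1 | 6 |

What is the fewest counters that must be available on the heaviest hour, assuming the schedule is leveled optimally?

9

Early-start (Activity 1@1, Activity 2@1, Activity 3@1, Activity 4@1, Activity 5@1, Activity 6@1, Activity 7@1) gives peak 22: h1:22  h2:14  h3:9  h4:5  h5:0  h6:0.
Shift Activity 4→3, Activity 5→2, Activity 6→5, Activity 7→5.
Schedule Activity 1@1, Activity 2@1, Activity 3@1, Activity 4@3, Activity 5@2, Activity 6@5, Activity 7@5: h1:9  h2:9  h3:9  h4:9  h5:9  h6:5 — peak 9.
Total counter-hours = 50 over 6 hours ⇒ peak ≥ ⌈50/6⌉ = 9, so 9 is optimal.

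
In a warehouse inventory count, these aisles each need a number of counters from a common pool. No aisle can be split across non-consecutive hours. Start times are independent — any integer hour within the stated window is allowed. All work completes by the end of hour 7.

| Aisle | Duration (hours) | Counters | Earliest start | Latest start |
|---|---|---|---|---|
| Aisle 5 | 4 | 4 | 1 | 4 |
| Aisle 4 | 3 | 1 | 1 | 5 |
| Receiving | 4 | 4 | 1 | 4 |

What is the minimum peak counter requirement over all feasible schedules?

Early-start (Aisle 5@1, Aisle 4@1, Receiving@1) gives peak 9: h1:9  h2:9  h3:9  h4:8  h5:0  h6:0  h7:0.
Shift Receiving→4.
Schedule Aisle 5@1, Aisle 4@1, Receiving@4: h1:5  h2:5  h3:5  h4:8  h5:4  h6:4  h7:4 — peak 8.

8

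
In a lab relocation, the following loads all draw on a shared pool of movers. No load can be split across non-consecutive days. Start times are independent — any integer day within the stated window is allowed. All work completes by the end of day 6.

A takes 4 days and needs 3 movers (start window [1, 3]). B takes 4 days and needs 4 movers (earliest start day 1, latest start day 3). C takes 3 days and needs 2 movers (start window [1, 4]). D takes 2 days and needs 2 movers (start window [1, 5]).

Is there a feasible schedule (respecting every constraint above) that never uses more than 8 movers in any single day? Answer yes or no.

The minimum achievable peak is 9; 8 < 9, so no feasible schedule stays within the cap.

no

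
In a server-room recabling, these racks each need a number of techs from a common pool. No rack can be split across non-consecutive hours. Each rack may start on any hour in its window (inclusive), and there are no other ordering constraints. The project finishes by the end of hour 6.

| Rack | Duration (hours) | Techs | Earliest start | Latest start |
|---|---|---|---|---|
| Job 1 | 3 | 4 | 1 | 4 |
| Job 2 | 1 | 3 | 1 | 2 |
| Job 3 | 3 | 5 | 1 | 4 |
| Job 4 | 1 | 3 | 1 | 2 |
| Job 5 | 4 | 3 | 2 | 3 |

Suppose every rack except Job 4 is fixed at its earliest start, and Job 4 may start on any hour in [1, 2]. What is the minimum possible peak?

15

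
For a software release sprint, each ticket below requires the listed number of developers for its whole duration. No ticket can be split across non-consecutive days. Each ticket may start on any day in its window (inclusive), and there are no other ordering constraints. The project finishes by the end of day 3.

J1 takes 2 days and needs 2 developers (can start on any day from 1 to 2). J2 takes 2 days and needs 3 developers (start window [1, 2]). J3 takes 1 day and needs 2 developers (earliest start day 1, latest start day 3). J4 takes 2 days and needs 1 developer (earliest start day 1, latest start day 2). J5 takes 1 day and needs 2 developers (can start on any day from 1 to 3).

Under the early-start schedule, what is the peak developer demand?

Early-start schedule: J1@1, J2@1, J3@1, J4@1, J5@1.
Load per day: day 1: 10, day 2: 6, day 3: 0.
Peak is 10.

10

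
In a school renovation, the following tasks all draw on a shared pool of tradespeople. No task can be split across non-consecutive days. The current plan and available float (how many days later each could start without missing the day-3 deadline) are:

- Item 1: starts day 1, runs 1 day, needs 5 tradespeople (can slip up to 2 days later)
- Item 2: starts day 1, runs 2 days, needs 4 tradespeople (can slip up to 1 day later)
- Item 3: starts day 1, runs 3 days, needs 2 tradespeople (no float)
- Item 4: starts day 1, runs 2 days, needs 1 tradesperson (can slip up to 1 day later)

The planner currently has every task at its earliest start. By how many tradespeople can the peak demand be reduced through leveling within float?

5

Early-start peak: d1:12  d2:7  d3:2 ⇒ 12.
Leveled (Item 1@1, Item 2@2, Item 3@1, Item 4@2): d1:7  d2:7  d3:7 ⇒ 7.
Reduction 12 − 7 = 5.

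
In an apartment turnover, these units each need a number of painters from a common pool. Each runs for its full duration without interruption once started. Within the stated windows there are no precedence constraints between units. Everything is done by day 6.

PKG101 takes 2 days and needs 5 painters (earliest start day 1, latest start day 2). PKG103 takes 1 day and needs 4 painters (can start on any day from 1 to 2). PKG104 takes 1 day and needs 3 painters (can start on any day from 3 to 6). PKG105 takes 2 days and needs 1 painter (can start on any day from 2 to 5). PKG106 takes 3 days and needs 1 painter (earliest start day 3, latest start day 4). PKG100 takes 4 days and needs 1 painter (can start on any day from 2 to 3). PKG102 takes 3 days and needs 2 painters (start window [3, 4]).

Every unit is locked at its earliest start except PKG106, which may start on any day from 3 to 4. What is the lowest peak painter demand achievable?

9

PKG106@3: d1:9  d2:7  d3:8  d4:4  d5:4  d6:0 → peak 9
PKG106@4: d1:9  d2:7  d3:7  d4:4  d5:4  d6:1 → peak 9
Best is PKG106@3, peak 9.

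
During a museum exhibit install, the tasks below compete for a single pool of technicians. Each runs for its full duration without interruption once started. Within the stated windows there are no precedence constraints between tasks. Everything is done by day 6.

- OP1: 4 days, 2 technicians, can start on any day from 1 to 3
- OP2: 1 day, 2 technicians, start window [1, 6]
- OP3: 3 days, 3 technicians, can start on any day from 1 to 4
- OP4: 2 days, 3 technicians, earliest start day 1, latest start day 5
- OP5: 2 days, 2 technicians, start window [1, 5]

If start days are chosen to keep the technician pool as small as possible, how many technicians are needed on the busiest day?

Early-start (OP1@1, OP2@1, OP3@1, OP4@1, OP5@1) gives peak 12: d1:12  d2:10  d3:5  d4:2  d5:0  d6:0.
Shift OP3→2, OP4→5, OP5→5.
Schedule OP1@1, OP2@1, OP3@2, OP4@5, OP5@5: d1:4  d2:5  d3:5  d4:5  d5:5  d6:5 — peak 5.
Total technician-days = 29 over 6 days ⇒ peak ≥ ⌈29/6⌉ = 5, so 5 is optimal.

5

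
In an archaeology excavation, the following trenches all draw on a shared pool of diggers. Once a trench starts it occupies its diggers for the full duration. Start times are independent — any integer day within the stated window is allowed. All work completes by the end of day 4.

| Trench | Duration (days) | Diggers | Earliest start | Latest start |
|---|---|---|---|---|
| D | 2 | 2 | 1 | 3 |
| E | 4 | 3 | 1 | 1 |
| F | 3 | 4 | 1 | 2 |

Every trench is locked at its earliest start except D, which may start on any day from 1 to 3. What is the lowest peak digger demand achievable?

D@1: d1:9  d2:9  d3:7  d4:3 → peak 9
D@2: d1:7  d2:9  d3:9  d4:3 → peak 9
D@3: d1:7  d2:7  d3:9  d4:5 → peak 9
Best is D@1, peak 9.

9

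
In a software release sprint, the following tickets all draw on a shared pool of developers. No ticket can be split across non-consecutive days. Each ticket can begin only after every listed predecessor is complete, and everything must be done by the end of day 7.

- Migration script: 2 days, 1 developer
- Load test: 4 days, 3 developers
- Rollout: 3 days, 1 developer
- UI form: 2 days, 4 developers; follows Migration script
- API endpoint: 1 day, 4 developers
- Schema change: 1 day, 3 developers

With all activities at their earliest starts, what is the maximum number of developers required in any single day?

12

Early-start schedule: Migration script@1, Load test@1, Rollout@1, UI form@3, API endpoint@1, Schema change@1.
Load per day: day 1: 12, day 2: 5, day 3: 8, day 4: 7, day 5: 0, day 6: 0, day 7: 0.
Peak is 12.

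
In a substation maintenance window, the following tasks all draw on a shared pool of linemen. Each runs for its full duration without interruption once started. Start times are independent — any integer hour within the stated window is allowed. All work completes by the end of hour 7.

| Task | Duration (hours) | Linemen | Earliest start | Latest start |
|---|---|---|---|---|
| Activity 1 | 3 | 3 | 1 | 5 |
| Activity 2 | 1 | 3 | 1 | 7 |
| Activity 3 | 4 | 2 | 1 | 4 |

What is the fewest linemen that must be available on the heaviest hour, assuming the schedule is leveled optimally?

5

Early-start (Activity 1@1, Activity 2@1, Activity 3@1) gives peak 8: h1:8  h2:5  h3:5  h4:2  h5:0  h6:0  h7:0.
Shift Activity 2→4.
Schedule Activity 1@1, Activity 2@4, Activity 3@1: h1:5  h2:5  h3:5  h4:5  h5:0  h6:0  h7:0 — peak 5.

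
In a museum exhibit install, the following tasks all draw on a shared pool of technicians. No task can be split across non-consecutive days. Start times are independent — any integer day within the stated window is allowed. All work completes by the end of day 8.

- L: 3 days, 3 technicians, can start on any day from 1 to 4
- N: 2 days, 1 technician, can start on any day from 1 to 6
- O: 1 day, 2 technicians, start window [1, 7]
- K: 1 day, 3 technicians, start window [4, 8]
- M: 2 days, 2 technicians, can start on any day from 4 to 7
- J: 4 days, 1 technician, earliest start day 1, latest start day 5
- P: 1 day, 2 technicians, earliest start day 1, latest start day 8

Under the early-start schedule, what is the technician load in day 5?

2

At early start, day 5 has: M.
Demand: 2 = 2.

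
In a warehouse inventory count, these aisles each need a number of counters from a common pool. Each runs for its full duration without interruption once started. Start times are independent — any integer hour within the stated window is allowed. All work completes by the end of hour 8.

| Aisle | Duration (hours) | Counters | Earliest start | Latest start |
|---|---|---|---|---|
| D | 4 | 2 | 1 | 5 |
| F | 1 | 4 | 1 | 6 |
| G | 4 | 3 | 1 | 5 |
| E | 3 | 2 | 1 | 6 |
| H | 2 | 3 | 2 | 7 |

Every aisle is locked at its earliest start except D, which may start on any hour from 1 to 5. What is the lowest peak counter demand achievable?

9

D@1: h1:11  h2:10  h3:10  h4:5  h5:0  h6:0  h7:0  h8:0 → peak 11
D@2: h1:9  h2:10  h3:10  h4:5  h5:2  h6:0  h7:0  h8:0 → peak 10
D@3: h1:9  h2:8  h3:10  h4:5  h5:2  h6:2  h7:0  h8:0 → peak 10
D@4: h1:9  h2:8  h3:8  h4:5  h5:2  h6:2  h7:2  h8:0 → peak 9
D@5: h1:9  h2:8  h3:8  h4:3  h5:2  h6:2  h7:2  h8:2 → peak 9
Best is D@4, peak 9.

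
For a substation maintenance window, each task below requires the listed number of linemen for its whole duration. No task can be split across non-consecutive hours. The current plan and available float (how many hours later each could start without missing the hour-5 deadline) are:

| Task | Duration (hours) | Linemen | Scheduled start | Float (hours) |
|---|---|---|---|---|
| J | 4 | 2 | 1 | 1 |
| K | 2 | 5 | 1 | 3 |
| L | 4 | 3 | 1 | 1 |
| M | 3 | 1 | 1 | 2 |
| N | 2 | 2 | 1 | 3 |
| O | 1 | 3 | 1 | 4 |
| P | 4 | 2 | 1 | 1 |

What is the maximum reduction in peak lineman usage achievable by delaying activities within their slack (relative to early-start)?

6

Early-start peak: h1:18  h2:15  h3:8  h4:7  h5:0 ⇒ 18.
Leveled (J@1, K@1, L@1, M@3, N@3, O@5, P@1): h1:12  h2:12  h3:10  h4:10  h5:4 ⇒ 12.
Reduction 18 − 12 = 6.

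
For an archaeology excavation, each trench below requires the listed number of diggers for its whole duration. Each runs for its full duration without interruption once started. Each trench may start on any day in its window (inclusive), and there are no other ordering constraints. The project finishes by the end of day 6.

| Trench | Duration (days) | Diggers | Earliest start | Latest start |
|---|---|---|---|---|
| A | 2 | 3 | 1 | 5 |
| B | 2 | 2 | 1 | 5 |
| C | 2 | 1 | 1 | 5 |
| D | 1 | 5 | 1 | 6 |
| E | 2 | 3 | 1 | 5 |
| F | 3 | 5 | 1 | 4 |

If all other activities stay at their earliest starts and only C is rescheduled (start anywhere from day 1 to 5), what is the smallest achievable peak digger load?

18

C@1: d1:19  d2:14  d3:5  d4:0  d5:0  d6:0 → peak 19
C@2: d1:18  d2:14  d3:6  d4:0  d5:0  d6:0 → peak 18
C@3: d1:18  d2:13  d3:6  d4:1  d5:0  d6:0 → peak 18
C@4: d1:18  d2:13  d3:5  d4:1  d5:1  d6:0 → peak 18
C@5: d1:18  d2:13  d3:5  d4:0  d5:1  d6:1 → peak 18
Best is C@2, peak 18.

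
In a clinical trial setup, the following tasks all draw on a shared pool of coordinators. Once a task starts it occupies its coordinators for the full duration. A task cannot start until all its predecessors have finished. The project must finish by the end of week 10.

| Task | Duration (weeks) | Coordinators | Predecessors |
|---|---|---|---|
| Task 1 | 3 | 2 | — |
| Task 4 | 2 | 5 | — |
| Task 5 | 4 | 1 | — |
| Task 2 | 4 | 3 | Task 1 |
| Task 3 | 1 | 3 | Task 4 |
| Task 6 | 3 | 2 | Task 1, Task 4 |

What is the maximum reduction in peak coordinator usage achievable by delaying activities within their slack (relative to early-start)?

Early-start peak: w1:8  w2:8  w3:6  w4:6  w5:5  w6:5  w7:3  w8:0  w9:0  w10:0 ⇒ 8.
Leveled (Task 1@3, Task 4@1, Task 5@3, Task 2@6, Task 3@10, Task 6@7): w1:5  w2:5  w3:3  w4:3  w5:3  w6:4  w7:5  w8:5  w9:5  w10:3 ⇒ 5.
Reduction 8 − 5 = 3.

3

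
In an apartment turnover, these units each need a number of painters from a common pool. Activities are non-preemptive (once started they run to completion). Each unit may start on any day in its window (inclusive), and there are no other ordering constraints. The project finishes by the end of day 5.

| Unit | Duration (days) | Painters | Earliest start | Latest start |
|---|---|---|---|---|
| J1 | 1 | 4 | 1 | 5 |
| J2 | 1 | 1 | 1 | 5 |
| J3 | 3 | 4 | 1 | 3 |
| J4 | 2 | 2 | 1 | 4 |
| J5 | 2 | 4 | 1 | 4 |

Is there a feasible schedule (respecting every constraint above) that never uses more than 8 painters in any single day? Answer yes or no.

yes

Schedule J1@1, J2@1, J3@2, J4@1, J5@3: d1:7  d2:6  d3:8  d4:8  d5:0 — peak 8 ≤ 8.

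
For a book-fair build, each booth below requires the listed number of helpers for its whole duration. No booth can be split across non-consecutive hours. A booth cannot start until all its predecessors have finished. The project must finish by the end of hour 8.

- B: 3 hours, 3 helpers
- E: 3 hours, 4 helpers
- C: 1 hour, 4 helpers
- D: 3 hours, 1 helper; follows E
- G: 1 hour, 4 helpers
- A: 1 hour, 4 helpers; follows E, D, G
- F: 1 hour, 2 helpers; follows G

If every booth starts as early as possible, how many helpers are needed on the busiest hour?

15

Early-start schedule: B@1, E@1, C@1, D@4, G@1, A@7, F@2.
Load per hour: hour 1: 15, hour 2: 9, hour 3: 7, hour 4: 1, hour 5: 1, hour 6: 1, hour 7: 4, hour 8: 0.
Peak is 15.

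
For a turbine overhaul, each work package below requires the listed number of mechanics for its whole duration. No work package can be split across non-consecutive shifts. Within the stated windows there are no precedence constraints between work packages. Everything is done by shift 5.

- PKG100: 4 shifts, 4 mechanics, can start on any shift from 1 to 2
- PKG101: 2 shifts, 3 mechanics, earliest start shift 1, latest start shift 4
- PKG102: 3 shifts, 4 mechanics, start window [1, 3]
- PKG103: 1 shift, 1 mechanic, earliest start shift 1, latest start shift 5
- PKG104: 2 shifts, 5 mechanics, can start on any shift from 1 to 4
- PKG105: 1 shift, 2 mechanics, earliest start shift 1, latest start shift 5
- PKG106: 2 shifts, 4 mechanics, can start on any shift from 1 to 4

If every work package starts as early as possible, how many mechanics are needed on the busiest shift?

Early-start schedule: PKG100@1, PKG101@1, PKG102@1, PKG103@1, PKG104@1, PKG105@1, PKG106@1.
Load per shift: shift 1: 23, shift 2: 20, shift 3: 8, shift 4: 4, shift 5: 0.
Peak is 23.

23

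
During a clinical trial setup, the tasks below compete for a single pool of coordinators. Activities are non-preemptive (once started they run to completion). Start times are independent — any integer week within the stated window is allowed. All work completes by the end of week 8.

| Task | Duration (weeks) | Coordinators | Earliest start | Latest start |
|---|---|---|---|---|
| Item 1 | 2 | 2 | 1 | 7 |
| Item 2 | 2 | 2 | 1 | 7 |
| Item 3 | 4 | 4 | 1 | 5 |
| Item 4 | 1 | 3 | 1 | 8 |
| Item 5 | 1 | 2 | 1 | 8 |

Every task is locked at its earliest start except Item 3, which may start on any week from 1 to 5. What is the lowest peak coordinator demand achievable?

Item 3@1: w1:13  w2:8  w3:4  w4:4  w5:0  w6:0  w7:0  w8:0 → peak 13
Item 3@2: w1:9  w2:8  w3:4  w4:4  w5:4  w6:0  w7:0  w8:0 → peak 9
Item 3@3: w1:9  w2:4  w3:4  w4:4  w5:4  w6:4  w7:0  w8:0 → peak 9
Item 3@4: w1:9  w2:4  w3:0  w4:4  w5:4  w6:4  w7:4  w8:0 → peak 9
Item 3@5: w1:9  w2:4  w3:0  w4:0  w5:4  w6:4  w7:4  w8:4 → peak 9
Best is Item 3@2, peak 9.

9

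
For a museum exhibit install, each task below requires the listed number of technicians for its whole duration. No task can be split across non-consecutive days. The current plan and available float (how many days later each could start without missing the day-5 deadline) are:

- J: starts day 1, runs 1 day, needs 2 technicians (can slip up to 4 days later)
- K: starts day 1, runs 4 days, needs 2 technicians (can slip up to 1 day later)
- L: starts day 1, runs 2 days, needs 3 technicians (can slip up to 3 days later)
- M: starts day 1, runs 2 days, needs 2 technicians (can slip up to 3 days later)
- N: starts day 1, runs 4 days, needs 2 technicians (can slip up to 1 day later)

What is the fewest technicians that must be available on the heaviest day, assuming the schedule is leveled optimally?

7

Early-start (J@1, K@1, L@1, M@1, N@1) gives peak 11: d1:11  d2:9  d3:4  d4:4  d5:0.
Shift M→3, N→2.
Schedule J@1, K@1, L@1, M@3, N@2: d1:7  d2:7  d3:6  d4:6  d5:2 — peak 7.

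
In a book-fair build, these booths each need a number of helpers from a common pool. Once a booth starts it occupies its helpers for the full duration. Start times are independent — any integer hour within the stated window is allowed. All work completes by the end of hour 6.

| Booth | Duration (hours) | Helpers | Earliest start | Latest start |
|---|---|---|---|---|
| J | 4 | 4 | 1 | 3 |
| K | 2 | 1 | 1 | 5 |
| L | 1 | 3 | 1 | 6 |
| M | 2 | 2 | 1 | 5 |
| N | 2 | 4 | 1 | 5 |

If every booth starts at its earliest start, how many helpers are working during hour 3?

At early start, hour 3 has: J.
Demand: 4 = 4.

4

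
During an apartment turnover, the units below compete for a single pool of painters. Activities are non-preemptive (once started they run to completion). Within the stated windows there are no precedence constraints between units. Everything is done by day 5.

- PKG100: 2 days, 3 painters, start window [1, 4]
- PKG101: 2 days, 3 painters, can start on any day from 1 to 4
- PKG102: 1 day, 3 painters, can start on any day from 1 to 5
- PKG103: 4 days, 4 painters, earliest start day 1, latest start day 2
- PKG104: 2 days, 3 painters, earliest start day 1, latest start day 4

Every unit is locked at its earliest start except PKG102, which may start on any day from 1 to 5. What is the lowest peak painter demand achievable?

13

PKG102@1: d1:16  d2:13  d3:4  d4:4  d5:0 → peak 16
PKG102@2: d1:13  d2:16  d3:4  d4:4  d5:0 → peak 16
PKG102@3: d1:13  d2:13  d3:7  d4:4  d5:0 → peak 13
PKG102@4: d1:13  d2:13  d3:4  d4:7  d5:0 → peak 13
PKG102@5: d1:13  d2:13  d3:4  d4:4  d5:3 → peak 13
Best is PKG102@3, peak 13.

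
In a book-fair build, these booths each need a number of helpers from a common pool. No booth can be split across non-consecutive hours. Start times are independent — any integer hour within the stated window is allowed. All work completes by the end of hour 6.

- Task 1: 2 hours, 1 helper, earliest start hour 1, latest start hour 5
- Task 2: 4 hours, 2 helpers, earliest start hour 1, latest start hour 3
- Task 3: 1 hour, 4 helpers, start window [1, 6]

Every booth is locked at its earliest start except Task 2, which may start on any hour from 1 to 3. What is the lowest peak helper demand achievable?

5

Task 2@1: h1:7  h2:3  h3:2  h4:2  h5:0  h6:0 → peak 7
Task 2@2: h1:5  h2:3  h3:2  h4:2  h5:2  h6:0 → peak 5
Task 2@3: h1:5  h2:1  h3:2  h4:2  h5:2  h6:2 → peak 5
Best is Task 2@2, peak 5.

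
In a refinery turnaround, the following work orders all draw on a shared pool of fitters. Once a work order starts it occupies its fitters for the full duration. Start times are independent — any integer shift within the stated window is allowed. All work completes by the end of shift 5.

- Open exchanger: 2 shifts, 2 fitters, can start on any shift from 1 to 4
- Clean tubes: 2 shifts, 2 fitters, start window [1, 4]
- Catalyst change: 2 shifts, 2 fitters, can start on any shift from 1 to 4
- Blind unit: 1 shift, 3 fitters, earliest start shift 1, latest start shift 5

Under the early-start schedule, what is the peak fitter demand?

Early-start schedule: Open exchanger@1, Clean tubes@1, Catalyst change@1, Blind unit@1.
Load per shift: shift 1: 9, shift 2: 6, shift 3: 0, shift 4: 0, shift 5: 0.
Peak is 9.

9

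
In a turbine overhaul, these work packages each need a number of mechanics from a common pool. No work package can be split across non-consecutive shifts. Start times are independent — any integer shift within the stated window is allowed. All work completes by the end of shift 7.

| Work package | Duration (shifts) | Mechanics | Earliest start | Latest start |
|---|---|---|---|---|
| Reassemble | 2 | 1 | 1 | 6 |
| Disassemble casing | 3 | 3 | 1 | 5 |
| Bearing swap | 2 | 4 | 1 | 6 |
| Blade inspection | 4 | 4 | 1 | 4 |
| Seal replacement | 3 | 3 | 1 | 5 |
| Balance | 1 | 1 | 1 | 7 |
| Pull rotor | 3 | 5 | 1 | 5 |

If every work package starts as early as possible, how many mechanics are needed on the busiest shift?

21

Early-start schedule: Reassemble@1, Disassemble casing@1, Bearing swap@1, Blade inspection@1, Seal replacement@1, Balance@1, Pull rotor@1.
Load per shift: shift 1: 21, shift 2: 20, shift 3: 15, shift 4: 4, shift 5: 0, shift 6: 0, shift 7: 0.
Peak is 21.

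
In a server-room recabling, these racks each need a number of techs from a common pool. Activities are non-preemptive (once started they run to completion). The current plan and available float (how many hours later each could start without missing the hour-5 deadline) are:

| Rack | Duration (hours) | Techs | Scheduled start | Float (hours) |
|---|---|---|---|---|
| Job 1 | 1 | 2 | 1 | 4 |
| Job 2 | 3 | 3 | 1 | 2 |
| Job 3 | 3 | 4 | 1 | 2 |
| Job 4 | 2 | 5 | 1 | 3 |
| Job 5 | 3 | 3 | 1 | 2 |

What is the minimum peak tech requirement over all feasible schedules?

10

Early-start (Job 1@1, Job 2@1, Job 3@1, Job 4@1, Job 5@1) gives peak 17: h1:17  h2:15  h3:10  h4:0  h5:0.
Shift Job 4→4, Job 5→2.
Schedule Job 1@1, Job 2@1, Job 3@1, Job 4@4, Job 5@2: h1:9  h2:10  h3:10  h4:8  h5:5 — peak 10.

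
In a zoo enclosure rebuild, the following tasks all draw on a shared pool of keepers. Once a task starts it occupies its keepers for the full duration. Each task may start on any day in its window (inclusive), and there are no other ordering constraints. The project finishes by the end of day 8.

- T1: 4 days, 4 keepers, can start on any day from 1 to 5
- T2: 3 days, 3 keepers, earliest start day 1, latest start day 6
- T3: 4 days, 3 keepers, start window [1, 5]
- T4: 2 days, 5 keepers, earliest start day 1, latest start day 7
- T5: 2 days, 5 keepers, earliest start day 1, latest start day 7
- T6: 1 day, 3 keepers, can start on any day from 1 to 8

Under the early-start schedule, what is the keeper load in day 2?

20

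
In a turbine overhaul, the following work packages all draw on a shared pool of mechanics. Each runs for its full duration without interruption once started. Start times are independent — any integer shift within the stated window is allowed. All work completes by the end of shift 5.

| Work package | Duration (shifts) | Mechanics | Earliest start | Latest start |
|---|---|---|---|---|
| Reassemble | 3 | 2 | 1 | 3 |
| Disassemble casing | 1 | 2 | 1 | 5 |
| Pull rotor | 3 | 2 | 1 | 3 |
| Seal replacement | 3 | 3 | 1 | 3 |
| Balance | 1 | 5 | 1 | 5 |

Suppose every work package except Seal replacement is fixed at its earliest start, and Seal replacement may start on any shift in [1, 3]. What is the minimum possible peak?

11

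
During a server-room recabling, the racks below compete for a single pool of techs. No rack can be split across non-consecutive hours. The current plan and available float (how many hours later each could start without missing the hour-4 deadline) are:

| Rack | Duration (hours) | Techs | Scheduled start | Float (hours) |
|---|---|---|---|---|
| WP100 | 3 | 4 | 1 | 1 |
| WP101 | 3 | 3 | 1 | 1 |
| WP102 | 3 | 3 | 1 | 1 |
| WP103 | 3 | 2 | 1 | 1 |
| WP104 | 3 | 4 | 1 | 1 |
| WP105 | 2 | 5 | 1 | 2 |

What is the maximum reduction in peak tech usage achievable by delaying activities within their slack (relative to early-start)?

0

Early-start peak: h1:21  h2:21  h3:16  h4:0 ⇒ 21.
Leveled (WP100@1, WP101@1, WP102@1, WP103@1, WP104@1, WP105@1): h1:21  h2:21  h3:16  h4:0 ⇒ 21.
Reduction 21 − 21 = 0.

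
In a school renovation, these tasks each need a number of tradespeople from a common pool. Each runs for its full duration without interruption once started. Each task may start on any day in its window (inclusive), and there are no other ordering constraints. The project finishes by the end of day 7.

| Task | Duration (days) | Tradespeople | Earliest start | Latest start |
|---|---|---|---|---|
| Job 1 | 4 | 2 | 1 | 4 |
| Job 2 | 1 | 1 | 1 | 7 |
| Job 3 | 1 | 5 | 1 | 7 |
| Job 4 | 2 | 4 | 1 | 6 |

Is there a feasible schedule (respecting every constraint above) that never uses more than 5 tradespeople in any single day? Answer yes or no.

yes

Schedule Job 1@1, Job 2@1, Job 3@5, Job 4@6: d1:3  d2:2  d3:2  d4:2  d5:5  d6:4  d7:4 — peak 5 ≤ 5.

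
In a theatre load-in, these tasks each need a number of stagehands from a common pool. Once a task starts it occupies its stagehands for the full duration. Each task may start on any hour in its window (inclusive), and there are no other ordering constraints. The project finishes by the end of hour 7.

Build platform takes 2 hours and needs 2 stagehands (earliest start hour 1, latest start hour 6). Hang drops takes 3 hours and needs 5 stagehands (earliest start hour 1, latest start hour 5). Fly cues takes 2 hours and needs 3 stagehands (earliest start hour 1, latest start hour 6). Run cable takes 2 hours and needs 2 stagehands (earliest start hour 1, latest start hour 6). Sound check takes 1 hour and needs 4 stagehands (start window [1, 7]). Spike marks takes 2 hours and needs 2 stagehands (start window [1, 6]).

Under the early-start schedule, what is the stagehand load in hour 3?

5

At early start, hour 3 has: Hang drops.
Demand: 5 = 5.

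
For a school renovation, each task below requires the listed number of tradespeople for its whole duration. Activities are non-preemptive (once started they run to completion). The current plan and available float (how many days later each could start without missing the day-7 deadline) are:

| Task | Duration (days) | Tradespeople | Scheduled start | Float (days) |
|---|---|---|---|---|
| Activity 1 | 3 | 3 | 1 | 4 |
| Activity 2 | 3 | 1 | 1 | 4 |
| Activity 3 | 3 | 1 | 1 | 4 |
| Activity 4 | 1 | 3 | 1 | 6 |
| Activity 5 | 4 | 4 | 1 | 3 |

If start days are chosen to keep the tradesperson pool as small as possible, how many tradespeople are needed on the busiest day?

Early-start (Activity 1@1, Activity 2@1, Activity 3@1, Activity 4@1, Activity 5@1) gives peak 12: d1:12  d2:9  d3:9  d4:4  d5:0  d6:0  d7:0.
Shift Activity 2→2, Activity 3→2, Activity 5→4.
Schedule Activity 1@1, Activity 2@2, Activity 3@2, Activity 4@1, Activity 5@4: d1:6  d2:5  d3:5  d4:6  d5:4  d6:4  d7:4 — peak 6.

6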